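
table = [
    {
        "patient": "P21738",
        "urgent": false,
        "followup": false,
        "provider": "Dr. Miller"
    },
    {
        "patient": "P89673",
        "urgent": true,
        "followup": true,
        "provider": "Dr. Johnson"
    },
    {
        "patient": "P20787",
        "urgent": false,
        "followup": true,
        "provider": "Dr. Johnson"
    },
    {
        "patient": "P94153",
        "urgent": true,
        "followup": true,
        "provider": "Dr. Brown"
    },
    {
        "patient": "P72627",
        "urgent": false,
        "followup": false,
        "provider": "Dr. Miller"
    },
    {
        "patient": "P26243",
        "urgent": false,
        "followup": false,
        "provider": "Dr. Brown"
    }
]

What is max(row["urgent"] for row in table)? True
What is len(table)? 6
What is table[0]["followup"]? False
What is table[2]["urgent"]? False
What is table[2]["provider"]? "Dr. Johnson"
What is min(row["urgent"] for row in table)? False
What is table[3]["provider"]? "Dr. Brown"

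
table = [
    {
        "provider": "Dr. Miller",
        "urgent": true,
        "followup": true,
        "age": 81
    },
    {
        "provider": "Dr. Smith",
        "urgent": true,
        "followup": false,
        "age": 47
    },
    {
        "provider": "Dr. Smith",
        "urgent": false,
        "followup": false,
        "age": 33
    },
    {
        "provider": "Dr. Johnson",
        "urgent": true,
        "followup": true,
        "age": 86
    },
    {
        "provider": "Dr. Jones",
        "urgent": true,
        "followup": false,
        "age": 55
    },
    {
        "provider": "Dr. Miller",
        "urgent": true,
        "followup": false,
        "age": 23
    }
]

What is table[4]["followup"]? False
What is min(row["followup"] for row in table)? False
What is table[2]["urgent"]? False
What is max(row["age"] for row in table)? 86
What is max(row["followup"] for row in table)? True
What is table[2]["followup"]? False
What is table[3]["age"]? 86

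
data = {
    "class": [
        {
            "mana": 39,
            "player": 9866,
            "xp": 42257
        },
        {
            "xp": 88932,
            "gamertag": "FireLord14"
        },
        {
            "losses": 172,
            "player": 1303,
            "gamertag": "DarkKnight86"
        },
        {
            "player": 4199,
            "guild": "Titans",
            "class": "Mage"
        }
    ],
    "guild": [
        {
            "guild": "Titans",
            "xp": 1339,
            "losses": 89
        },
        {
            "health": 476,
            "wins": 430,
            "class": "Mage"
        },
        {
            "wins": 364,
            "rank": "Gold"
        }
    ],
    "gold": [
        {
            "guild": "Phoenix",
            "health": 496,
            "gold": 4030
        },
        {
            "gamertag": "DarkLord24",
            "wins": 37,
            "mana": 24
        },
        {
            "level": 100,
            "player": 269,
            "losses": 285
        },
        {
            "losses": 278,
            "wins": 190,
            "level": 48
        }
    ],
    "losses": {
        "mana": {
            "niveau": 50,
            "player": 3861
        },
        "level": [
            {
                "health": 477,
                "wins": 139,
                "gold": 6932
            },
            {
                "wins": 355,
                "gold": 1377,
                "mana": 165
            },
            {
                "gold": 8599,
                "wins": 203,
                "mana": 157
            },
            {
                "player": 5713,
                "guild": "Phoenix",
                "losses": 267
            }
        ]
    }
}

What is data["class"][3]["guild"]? "Titans"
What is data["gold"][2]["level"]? 100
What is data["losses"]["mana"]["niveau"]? 50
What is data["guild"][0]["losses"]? 89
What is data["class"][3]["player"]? 4199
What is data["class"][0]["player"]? 9866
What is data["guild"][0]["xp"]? 1339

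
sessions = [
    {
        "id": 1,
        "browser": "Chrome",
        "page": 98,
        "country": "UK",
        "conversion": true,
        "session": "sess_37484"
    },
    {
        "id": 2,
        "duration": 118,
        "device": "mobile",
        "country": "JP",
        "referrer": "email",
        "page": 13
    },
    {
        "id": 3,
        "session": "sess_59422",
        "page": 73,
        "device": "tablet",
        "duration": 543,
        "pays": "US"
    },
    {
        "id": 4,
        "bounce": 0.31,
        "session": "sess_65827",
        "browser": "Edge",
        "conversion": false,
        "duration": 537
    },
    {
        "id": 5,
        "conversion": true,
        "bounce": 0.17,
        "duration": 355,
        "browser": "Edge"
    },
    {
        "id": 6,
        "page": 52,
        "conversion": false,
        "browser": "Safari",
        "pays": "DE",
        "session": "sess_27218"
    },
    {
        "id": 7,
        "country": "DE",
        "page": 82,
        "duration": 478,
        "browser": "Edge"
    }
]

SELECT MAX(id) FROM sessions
7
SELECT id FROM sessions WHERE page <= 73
[2, 3, 6]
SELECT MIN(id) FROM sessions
1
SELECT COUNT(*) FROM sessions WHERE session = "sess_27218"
1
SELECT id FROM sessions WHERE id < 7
[1, 2, 3, 4, 5, 6]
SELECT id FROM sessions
[1, 2, 3, 4, 5, 6, 7]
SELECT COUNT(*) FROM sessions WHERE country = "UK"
1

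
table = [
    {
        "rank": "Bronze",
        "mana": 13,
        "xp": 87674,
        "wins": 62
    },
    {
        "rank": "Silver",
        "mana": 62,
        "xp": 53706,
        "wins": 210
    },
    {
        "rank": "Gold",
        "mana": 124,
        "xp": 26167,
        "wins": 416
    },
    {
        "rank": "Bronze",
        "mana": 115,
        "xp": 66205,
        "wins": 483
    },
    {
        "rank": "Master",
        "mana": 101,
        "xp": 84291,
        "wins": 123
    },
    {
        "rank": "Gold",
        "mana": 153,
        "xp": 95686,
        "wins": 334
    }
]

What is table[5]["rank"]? "Gold"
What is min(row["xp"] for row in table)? 26167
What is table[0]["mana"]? 13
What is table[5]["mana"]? 153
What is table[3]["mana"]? 115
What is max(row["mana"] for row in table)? 153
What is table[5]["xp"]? 95686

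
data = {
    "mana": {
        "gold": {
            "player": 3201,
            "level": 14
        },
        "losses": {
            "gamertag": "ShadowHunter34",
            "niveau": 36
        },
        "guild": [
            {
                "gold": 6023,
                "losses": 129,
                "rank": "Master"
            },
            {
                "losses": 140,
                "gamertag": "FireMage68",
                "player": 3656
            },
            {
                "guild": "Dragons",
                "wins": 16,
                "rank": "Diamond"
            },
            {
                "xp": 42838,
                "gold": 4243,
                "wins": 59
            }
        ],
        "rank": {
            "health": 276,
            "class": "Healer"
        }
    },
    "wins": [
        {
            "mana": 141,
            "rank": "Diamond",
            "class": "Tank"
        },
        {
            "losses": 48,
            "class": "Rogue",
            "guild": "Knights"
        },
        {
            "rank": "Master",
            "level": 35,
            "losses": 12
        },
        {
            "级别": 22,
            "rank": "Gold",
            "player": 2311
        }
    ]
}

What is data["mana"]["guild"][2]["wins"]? 16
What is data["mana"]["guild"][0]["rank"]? "Master"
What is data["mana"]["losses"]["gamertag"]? "ShadowHunter34"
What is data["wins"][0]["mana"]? 141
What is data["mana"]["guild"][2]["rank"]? "Diamond"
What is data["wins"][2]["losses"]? 12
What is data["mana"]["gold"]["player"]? 3201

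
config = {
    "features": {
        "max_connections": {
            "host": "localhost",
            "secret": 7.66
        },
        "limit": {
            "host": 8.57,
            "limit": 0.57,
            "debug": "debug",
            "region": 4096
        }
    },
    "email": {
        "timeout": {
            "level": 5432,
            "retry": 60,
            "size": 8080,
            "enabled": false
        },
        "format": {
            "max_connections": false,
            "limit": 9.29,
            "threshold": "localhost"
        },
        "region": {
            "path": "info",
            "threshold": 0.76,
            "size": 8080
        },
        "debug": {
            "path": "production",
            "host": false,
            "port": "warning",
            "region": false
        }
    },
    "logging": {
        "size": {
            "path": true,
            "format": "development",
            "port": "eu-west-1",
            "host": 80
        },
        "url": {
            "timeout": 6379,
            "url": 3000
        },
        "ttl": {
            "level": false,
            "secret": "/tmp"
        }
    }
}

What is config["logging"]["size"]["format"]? "development"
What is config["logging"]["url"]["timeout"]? 6379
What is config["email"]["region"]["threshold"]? 0.76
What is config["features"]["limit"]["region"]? 4096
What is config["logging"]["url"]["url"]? 3000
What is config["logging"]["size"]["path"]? True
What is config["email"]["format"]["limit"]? 9.29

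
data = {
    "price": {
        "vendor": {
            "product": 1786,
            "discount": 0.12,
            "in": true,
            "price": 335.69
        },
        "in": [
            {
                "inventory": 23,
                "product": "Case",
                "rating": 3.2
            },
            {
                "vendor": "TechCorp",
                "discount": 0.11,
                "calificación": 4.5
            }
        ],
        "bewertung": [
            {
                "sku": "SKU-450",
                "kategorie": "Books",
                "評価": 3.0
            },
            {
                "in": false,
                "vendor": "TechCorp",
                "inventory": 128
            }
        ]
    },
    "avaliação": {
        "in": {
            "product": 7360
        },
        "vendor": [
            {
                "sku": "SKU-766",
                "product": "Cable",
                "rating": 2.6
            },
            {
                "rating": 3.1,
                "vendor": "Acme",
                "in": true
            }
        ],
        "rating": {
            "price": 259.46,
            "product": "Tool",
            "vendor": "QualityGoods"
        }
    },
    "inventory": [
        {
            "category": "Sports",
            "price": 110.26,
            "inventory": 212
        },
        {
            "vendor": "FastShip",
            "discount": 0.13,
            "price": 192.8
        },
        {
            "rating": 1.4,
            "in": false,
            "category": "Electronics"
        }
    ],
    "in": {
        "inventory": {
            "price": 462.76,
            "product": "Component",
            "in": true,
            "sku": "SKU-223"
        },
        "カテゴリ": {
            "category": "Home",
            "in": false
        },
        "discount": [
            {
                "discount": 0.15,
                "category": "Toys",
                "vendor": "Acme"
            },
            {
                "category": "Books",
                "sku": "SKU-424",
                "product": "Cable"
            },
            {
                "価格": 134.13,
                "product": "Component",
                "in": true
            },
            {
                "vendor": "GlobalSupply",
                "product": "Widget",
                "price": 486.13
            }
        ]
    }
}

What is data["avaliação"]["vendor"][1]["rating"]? 3.1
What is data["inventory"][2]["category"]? "Electronics"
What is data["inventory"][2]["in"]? False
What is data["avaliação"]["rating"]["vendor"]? "QualityGoods"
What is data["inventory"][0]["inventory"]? 212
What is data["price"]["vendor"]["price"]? 335.69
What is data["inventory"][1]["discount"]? 0.13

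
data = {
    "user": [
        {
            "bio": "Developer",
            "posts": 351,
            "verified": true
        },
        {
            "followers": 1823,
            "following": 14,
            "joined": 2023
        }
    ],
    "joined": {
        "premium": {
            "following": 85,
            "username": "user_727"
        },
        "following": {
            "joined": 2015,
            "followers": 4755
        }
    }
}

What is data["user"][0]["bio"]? "Developer"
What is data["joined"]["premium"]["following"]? 85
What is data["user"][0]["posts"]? 351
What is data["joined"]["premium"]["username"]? "user_727"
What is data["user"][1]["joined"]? 2023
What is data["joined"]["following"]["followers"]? 4755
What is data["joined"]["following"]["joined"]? 2015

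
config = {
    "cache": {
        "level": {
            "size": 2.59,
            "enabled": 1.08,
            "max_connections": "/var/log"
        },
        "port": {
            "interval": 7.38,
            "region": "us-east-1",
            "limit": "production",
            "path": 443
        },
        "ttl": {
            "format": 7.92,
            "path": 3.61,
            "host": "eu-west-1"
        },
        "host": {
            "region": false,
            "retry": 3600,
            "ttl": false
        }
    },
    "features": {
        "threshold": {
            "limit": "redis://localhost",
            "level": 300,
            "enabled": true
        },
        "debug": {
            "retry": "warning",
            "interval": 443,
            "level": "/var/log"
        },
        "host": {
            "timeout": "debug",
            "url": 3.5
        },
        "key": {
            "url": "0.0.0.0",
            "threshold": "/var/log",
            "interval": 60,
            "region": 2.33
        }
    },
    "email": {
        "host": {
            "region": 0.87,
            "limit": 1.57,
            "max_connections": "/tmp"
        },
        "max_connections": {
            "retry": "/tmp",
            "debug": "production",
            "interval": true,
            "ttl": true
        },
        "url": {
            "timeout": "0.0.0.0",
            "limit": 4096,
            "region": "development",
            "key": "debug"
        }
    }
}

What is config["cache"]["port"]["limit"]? "production"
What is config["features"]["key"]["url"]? "0.0.0.0"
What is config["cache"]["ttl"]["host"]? "eu-west-1"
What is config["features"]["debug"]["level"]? "/var/log"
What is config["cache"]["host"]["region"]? False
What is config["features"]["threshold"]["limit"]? "redis://localhost"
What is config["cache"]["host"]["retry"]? 3600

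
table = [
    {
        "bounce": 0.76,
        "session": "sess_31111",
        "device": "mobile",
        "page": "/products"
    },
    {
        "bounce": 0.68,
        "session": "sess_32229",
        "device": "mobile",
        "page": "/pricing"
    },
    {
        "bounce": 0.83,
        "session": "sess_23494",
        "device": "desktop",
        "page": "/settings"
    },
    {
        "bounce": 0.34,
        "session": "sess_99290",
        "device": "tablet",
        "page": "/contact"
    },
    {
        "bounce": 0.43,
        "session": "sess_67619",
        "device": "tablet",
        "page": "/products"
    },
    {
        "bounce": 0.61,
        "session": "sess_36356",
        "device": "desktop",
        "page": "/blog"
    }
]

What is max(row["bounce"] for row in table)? 0.83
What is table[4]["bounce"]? 0.43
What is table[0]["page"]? "/products"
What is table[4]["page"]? "/products"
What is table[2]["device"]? "desktop"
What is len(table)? 6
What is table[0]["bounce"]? 0.76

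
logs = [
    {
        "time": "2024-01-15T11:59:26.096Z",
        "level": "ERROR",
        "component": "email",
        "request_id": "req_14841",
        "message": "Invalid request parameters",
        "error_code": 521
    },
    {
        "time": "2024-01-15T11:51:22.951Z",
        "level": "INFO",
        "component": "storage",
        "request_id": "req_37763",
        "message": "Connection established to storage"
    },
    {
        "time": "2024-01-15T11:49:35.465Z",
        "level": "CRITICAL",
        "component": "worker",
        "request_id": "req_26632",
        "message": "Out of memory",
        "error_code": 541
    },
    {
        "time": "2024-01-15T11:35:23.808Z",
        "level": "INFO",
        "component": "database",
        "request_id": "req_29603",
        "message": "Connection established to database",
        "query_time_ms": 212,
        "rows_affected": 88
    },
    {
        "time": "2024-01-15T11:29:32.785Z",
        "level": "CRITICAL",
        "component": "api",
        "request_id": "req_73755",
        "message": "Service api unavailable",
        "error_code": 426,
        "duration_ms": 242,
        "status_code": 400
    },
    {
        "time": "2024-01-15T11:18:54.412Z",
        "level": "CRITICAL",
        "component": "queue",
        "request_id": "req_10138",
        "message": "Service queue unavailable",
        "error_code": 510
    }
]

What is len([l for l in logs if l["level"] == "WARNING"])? 0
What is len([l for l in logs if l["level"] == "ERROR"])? 1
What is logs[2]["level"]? "CRITICAL"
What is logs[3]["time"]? "2024-01-15T11:35:23.808Z"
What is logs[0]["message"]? "Invalid request parameters"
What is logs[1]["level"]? "INFO"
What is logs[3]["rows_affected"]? 88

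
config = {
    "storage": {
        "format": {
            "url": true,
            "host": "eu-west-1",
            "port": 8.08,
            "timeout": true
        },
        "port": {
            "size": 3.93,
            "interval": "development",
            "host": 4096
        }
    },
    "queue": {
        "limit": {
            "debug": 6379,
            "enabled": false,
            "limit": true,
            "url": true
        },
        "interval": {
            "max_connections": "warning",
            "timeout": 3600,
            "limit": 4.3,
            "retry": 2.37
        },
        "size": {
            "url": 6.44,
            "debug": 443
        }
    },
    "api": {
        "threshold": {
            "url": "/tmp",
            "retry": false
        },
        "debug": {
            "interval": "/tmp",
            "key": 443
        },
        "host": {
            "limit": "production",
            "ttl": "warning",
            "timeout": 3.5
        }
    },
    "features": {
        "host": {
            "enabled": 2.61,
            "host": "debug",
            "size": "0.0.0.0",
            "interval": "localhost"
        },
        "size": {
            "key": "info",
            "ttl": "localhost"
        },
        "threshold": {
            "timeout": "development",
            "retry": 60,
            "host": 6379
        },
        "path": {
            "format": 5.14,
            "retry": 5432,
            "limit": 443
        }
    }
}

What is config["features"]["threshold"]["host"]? 6379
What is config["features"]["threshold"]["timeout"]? "development"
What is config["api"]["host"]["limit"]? "production"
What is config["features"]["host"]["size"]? "0.0.0.0"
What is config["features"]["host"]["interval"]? "localhost"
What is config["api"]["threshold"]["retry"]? False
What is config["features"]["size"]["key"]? "info"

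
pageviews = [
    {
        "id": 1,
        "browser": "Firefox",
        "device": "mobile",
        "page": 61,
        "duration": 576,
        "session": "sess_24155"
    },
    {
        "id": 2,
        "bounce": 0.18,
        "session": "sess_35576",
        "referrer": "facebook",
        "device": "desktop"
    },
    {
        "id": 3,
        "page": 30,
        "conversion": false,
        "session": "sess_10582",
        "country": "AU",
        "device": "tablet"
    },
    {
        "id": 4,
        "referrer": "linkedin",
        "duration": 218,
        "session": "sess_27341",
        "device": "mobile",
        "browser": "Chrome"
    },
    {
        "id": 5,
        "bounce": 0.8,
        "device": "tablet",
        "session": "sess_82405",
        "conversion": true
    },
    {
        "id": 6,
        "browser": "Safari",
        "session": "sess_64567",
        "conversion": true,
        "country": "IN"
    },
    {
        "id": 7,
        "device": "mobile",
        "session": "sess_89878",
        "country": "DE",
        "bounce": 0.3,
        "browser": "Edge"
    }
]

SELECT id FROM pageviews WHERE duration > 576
[]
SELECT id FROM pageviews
[1, 2, 3, 4, 5, 6, 7]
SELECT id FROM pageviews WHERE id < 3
[1, 2]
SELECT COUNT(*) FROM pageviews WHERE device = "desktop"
1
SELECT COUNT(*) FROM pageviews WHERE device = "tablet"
2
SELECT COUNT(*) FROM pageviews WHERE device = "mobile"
3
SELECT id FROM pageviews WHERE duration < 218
[]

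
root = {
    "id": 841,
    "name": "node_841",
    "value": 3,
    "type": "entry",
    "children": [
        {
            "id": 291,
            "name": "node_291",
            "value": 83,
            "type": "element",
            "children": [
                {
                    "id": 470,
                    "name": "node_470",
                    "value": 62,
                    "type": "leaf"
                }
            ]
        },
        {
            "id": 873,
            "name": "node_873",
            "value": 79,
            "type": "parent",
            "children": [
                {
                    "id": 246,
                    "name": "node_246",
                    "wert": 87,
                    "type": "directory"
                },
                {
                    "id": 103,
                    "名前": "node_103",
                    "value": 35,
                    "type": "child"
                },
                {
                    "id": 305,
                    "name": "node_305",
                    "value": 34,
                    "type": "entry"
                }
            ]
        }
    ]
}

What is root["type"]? "entry"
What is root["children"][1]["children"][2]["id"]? 305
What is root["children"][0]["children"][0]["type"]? "leaf"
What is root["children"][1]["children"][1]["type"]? "child"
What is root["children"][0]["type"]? "element"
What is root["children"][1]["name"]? "node_873"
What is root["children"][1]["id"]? 873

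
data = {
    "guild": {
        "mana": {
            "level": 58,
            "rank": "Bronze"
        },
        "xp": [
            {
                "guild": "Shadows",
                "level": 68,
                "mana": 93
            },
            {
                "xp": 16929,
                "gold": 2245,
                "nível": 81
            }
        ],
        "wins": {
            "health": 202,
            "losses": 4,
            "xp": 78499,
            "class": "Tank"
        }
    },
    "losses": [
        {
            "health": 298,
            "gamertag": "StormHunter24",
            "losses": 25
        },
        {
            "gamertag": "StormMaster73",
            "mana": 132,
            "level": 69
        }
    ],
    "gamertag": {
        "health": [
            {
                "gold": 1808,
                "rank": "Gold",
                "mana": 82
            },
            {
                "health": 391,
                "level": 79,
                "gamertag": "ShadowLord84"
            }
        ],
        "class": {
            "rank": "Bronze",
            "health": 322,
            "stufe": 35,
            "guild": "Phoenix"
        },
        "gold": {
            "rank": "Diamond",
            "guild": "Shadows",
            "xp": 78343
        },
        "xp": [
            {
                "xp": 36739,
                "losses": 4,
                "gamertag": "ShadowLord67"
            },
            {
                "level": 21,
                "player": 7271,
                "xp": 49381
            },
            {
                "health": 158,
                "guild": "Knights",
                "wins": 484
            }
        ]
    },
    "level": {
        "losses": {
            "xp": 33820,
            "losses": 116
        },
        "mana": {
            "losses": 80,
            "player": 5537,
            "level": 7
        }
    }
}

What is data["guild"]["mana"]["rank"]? "Bronze"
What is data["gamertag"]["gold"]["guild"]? "Shadows"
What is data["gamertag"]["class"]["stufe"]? 35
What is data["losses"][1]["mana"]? 132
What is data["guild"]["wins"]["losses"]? 4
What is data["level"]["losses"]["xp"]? 33820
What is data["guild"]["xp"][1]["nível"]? 81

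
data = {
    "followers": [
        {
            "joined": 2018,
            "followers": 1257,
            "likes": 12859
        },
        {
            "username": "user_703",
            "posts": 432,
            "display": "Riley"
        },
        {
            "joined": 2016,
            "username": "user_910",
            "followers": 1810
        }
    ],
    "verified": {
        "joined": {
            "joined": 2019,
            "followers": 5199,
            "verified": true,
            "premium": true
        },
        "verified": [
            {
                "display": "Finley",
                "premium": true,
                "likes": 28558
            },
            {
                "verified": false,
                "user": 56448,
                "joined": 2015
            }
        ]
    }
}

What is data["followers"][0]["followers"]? 1257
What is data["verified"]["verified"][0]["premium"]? True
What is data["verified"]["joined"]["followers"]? 5199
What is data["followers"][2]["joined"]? 2016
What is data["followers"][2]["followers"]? 1810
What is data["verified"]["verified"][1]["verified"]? False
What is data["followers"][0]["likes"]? 12859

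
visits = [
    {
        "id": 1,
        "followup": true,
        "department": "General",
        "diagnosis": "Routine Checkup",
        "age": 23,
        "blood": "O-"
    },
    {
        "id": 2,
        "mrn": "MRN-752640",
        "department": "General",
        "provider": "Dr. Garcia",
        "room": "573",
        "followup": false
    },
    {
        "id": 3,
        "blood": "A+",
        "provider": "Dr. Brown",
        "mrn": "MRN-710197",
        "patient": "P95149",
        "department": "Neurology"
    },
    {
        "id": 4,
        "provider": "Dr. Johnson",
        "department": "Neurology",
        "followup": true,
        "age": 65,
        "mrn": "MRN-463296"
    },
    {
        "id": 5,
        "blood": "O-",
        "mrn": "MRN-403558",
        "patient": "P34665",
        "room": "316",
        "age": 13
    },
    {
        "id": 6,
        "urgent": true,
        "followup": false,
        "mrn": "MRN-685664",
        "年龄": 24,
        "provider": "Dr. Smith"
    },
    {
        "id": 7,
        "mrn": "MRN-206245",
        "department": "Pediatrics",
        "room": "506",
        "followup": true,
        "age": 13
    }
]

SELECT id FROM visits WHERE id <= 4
[1, 2, 3, 4]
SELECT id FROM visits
[1, 2, 3, 4, 5, 6, 7]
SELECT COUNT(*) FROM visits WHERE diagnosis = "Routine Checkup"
1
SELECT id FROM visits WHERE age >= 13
[1, 4, 5, 7]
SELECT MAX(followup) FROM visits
True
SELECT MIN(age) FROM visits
13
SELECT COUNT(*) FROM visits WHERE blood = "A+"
1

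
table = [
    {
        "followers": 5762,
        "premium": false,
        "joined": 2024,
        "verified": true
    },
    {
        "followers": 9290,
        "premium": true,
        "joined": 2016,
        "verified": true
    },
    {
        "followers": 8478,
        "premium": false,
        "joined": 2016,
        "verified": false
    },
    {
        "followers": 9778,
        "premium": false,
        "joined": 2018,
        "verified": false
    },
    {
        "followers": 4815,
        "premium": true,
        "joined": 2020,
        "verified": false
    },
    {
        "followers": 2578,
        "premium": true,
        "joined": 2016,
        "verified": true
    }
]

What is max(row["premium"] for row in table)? True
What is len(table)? 6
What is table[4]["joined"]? 2020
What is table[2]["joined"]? 2016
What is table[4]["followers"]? 4815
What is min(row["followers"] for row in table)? 2578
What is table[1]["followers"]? 9290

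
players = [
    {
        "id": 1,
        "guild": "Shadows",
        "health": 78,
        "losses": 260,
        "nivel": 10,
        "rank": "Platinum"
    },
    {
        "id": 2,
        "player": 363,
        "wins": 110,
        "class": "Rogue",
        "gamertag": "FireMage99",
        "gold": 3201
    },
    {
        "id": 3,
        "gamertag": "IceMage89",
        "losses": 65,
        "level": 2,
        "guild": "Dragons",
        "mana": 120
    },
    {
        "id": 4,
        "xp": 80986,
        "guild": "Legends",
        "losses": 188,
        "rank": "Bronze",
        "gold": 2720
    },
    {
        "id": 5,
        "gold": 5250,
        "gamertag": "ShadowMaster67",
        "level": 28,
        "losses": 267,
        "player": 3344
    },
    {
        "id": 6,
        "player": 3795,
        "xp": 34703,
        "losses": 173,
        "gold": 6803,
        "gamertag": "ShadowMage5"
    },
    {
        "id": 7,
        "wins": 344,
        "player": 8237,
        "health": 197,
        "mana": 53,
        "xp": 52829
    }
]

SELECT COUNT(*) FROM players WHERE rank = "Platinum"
1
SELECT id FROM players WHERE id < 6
[1, 2, 3, 4, 5]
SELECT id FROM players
[1, 2, 3, 4, 5, 6, 7]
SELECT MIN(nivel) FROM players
10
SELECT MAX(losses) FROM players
267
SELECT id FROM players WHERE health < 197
[1]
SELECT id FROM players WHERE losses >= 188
[1, 4, 5]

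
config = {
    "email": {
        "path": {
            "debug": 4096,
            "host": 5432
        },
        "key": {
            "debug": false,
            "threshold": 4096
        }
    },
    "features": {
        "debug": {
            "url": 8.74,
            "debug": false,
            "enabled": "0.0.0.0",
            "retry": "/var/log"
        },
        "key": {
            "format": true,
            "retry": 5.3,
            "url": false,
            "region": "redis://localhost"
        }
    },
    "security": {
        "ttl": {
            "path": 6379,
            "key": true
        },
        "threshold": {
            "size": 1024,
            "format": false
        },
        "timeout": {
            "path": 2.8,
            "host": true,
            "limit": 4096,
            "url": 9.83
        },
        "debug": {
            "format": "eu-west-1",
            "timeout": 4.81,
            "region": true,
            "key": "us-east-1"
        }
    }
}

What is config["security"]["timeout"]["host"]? True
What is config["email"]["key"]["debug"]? False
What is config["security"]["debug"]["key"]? "us-east-1"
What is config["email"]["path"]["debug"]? 4096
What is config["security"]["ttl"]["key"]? True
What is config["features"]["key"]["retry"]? 5.3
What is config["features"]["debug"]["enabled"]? "0.0.0.0"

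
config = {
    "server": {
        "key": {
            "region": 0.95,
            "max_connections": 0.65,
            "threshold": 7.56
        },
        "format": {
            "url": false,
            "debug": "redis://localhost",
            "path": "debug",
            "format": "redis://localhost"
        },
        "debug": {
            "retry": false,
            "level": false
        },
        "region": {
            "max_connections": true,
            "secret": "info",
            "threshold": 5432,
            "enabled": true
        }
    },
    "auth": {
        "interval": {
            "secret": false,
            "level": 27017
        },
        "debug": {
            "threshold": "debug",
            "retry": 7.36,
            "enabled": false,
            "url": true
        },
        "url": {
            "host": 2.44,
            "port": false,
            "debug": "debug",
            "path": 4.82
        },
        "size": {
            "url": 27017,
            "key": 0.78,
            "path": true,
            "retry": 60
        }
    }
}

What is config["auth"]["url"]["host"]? 2.44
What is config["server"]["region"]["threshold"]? 5432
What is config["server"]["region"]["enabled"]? True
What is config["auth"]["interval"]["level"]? 27017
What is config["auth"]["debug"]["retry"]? 7.36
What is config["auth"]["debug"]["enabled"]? False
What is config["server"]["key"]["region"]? 0.95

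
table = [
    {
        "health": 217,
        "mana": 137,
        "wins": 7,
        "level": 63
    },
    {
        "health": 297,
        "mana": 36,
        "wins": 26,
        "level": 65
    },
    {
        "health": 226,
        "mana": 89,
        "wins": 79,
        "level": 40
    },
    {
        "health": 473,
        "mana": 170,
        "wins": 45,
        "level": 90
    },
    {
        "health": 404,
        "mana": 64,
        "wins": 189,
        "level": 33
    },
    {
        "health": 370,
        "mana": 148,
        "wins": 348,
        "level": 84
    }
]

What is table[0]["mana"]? 137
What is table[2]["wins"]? 79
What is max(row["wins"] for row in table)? 348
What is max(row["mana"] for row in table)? 170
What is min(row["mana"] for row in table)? 36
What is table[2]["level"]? 40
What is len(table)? 6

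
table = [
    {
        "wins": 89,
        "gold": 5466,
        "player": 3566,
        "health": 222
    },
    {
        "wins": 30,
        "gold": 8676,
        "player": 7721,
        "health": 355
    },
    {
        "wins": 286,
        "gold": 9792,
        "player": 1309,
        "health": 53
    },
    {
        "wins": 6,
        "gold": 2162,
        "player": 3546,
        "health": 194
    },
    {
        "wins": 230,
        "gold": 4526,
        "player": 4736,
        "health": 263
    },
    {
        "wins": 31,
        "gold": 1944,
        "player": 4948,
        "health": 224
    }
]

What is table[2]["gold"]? 9792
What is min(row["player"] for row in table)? 1309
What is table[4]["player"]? 4736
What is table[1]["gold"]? 8676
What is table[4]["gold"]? 4526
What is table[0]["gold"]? 5466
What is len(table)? 6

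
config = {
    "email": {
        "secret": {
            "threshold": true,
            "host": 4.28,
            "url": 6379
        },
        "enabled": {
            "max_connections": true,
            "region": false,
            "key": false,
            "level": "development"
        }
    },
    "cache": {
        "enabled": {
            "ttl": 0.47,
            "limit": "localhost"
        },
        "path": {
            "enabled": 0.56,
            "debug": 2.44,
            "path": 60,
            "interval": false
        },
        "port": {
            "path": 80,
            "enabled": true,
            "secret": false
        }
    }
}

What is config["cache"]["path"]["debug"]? 2.44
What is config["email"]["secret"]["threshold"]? True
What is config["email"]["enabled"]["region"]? False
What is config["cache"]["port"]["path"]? 80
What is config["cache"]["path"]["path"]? 60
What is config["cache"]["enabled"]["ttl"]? 0.47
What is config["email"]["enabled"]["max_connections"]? True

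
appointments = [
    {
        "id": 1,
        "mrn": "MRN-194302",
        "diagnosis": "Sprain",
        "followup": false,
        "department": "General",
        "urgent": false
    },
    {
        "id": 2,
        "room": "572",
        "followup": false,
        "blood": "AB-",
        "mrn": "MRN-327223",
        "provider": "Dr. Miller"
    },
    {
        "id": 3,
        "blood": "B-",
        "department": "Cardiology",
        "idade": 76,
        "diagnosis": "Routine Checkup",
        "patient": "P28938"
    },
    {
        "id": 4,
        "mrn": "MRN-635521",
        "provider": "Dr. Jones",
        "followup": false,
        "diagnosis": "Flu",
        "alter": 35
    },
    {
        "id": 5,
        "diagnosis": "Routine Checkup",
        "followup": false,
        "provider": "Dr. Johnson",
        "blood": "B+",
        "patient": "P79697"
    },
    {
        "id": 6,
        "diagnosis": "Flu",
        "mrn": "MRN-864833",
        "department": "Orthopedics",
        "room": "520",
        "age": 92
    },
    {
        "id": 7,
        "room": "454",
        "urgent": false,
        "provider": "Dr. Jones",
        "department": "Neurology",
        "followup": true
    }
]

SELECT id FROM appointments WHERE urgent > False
[]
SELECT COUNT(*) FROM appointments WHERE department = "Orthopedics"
1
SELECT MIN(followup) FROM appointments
False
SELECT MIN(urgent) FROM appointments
False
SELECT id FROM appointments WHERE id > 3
[4, 5, 6, 7]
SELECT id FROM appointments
[1, 2, 3, 4, 5, 6, 7]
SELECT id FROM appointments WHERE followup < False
[]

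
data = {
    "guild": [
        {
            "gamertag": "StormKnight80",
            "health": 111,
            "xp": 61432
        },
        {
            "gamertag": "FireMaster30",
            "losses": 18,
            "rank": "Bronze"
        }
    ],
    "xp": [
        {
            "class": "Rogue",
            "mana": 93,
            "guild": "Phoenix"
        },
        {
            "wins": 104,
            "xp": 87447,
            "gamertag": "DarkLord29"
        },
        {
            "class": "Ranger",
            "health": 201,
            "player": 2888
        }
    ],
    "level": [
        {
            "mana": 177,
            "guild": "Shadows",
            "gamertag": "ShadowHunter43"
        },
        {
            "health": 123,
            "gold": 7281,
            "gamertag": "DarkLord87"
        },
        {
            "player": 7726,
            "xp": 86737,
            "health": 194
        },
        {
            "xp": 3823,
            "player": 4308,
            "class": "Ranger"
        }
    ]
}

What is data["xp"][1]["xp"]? 87447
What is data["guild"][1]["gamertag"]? "FireMaster30"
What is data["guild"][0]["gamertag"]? "StormKnight80"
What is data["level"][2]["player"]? 7726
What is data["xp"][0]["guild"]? "Phoenix"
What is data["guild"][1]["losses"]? 18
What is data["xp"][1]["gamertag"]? "DarkLord29"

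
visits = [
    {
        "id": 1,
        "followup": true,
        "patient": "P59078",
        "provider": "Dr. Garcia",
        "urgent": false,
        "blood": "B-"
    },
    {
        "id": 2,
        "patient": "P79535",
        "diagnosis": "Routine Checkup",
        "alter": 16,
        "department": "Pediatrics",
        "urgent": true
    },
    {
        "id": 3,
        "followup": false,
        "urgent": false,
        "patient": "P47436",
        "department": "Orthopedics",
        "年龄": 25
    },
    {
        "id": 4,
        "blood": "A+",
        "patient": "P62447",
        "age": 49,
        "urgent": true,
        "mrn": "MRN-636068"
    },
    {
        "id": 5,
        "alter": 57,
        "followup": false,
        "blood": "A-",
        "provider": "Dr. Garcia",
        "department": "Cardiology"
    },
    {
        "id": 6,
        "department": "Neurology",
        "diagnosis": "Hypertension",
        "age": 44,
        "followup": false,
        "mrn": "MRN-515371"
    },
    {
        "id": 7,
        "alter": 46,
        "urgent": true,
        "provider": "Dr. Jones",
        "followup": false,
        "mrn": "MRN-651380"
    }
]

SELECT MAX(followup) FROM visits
True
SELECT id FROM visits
[1, 2, 3, 4, 5, 6, 7]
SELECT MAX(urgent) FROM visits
True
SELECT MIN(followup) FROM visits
False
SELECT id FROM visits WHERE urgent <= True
[1, 2, 3, 4, 7]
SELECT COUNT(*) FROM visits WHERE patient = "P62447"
1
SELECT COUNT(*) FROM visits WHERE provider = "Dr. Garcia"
2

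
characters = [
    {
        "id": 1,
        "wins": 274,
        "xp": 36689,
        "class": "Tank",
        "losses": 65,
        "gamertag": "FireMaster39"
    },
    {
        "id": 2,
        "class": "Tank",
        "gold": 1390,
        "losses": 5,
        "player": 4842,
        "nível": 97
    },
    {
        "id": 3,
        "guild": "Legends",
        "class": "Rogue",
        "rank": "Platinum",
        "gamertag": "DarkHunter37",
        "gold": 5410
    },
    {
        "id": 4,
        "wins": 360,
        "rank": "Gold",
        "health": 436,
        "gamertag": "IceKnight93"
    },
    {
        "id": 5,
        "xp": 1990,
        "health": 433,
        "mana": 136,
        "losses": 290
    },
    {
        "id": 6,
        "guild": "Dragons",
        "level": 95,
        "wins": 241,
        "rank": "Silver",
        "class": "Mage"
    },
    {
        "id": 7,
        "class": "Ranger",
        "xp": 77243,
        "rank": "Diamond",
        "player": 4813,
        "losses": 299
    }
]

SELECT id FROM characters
[1, 2, 3, 4, 5, 6, 7]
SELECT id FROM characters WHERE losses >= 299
[7]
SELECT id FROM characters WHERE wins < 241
[]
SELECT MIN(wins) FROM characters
241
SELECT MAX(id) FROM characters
7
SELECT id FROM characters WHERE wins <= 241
[6]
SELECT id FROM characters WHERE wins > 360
[]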